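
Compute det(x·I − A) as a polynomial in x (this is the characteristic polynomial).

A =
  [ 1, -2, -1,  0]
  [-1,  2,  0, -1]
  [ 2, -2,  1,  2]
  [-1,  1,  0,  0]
x^4 - 4*x^3 + 6*x^2 - 4*x + 1

Expanding det(x·I − A) (e.g. by cofactor expansion or by noting that A is similar to its Jordan form J, which has the same characteristic polynomial as A) gives
  χ_A(x) = x^4 - 4*x^3 + 6*x^2 - 4*x + 1
which factors as (x - 1)^4. The eigenvalues (with algebraic multiplicities) are λ = 1 with multiplicity 4.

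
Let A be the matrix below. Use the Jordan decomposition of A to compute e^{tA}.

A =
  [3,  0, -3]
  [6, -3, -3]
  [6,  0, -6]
e^{tA} =
  [2 - exp(-3*t), 0, -1 + exp(-3*t)]
  [2 - 2*exp(-3*t), exp(-3*t), -1 + exp(-3*t)]
  [2 - 2*exp(-3*t), 0, -1 + 2*exp(-3*t)]

Strategy: write A = P · J · P⁻¹ where J is a Jordan canonical form, so e^{tA} = P · e^{tJ} · P⁻¹, and e^{tJ} can be computed block-by-block.

A has Jordan form
J =
  [-3,  0, 0]
  [ 0, -3, 0]
  [ 0,  0, 0]
(up to reordering of blocks).

Per-block formulas:
  For a 1×1 block at λ = 0: exp(t · [0]) = [e^(0t)].
  For a 1×1 block at λ = -3: exp(t · [-3]) = [e^(-3t)].

After assembling e^{tJ} and conjugating by P, we get:

e^{tA} =
  [2 - exp(-3*t), 0, -1 + exp(-3*t)]
  [2 - 2*exp(-3*t), exp(-3*t), -1 + exp(-3*t)]
  [2 - 2*exp(-3*t), 0, -1 + 2*exp(-3*t)]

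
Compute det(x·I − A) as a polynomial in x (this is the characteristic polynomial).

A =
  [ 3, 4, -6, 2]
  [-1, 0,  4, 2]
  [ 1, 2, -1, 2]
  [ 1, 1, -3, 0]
x^4 - 2*x^3 + x^2

Expanding det(x·I − A) (e.g. by cofactor expansion or by noting that A is similar to its Jordan form J, which has the same characteristic polynomial as A) gives
  χ_A(x) = x^4 - 2*x^3 + x^2
which factors as x^2*(x - 1)^2. The eigenvalues (with algebraic multiplicities) are λ = 0 with multiplicity 2, λ = 1 with multiplicity 2.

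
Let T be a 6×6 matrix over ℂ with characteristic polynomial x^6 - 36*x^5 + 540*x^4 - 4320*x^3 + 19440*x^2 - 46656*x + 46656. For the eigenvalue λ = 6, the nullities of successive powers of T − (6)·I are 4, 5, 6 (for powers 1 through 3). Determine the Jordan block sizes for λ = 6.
Block sizes for λ = 6: [3, 1, 1, 1]

From the dimensions of kernels of powers, the number of Jordan blocks of size at least j is d_j − d_{j−1} where d_j = dim ker(N^j) (with d_0 = 0). Computing the differences gives [4, 1, 1].
The number of blocks of size exactly k is (#blocks of size ≥ k) − (#blocks of size ≥ k + 1), so the partition is: 3 block(s) of size 1, 1 block(s) of size 3.
In nonincreasing order the block sizes are [3, 1, 1, 1].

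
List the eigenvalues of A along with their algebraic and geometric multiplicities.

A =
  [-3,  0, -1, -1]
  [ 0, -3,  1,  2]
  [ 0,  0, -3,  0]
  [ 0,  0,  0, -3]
λ = -3: alg = 4, geom = 2

Step 1 — factor the characteristic polynomial to read off the algebraic multiplicities:
  χ_A(x) = (x + 3)^4

Step 2 — compute geometric multiplicities via the rank-nullity identity g(λ) = n − rank(A − λI):
  rank(A − (-3)·I) = 2, so dim ker(A − (-3)·I) = n − 2 = 2

Summary:
  λ = -3: algebraic multiplicity = 4, geometric multiplicity = 2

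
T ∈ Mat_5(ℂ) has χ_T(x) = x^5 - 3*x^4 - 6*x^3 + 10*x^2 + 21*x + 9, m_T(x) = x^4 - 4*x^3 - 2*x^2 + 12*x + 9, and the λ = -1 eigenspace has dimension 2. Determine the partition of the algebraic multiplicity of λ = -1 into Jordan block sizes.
Block sizes for λ = -1: [2, 1]

Step 1 — from the characteristic polynomial, algebraic multiplicity of λ = -1 is 3. From dim ker(T − (-1)·I) = 2, there are exactly 2 Jordan blocks for λ = -1.
Step 2 — from the minimal polynomial, the factor (x + 1)^2 tells us the largest block for λ = -1 has size 2.
Step 3 — with total size 3, 2 blocks, and largest block 2, the block sizes (in nonincreasing order) are [2, 1].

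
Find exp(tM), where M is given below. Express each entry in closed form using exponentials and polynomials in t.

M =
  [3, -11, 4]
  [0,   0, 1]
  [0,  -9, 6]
e^{tM} =
  [exp(3*t), -3*t^2*exp(3*t)/2 - 11*t*exp(3*t), t^2*exp(3*t)/2 + 4*t*exp(3*t)]
  [0, -3*t*exp(3*t) + exp(3*t), t*exp(3*t)]
  [0, -9*t*exp(3*t), 3*t*exp(3*t) + exp(3*t)]

Strategy: write M = P · J · P⁻¹ where J is a Jordan canonical form, so e^{tM} = P · e^{tJ} · P⁻¹, and e^{tJ} can be computed block-by-block.

M has Jordan form
J =
  [3, 1, 0]
  [0, 3, 1]
  [0, 0, 3]
(up to reordering of blocks).

Per-block formulas:
  For a 3×3 Jordan block J_3(3): exp(t · J_3(3)) = e^(3t)·(I + t·N + (t^2/2)·N^2), where N is the 3×3 nilpotent shift.

After assembling e^{tJ} and conjugating by P, we get:

e^{tM} =
  [exp(3*t), -3*t^2*exp(3*t)/2 - 11*t*exp(3*t), t^2*exp(3*t)/2 + 4*t*exp(3*t)]
  [0, -3*t*exp(3*t) + exp(3*t), t*exp(3*t)]
  [0, -9*t*exp(3*t), 3*t*exp(3*t) + exp(3*t)]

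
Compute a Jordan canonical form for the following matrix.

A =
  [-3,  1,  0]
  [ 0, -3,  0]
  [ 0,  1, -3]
J_2(-3) ⊕ J_1(-3)

The characteristic polynomial is
  det(x·I − A) = x^3 + 9*x^2 + 27*x + 27 = (x + 3)^3

Eigenvalues and multiplicities (the geometric multiplicity of λ is n − rank(A − λI), which equals the number of Jordan blocks for λ):
  λ = -3: algebraic multiplicity = 3, geometric multiplicity = 2

Determining the block sizes for each eigenvalue:
  λ = -3: 2 blocks summing to 3 forces exactly one block of size 2 and the rest size 1 → block sizes [2, 1]

Assembling the blocks gives a Jordan form
J =
  [-3,  1,  0]
  [ 0, -3,  0]
  [ 0,  0, -3]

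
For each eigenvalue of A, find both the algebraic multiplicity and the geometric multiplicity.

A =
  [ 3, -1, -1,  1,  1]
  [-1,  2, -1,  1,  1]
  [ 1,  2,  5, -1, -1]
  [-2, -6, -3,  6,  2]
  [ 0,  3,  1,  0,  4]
λ = 4: alg = 5, geom = 2

Step 1 — factor the characteristic polynomial to read off the algebraic multiplicities:
  χ_A(x) = (x - 4)^5

Step 2 — compute geometric multiplicities via the rank-nullity identity g(λ) = n − rank(A − λI):
  rank(A − (4)·I) = 3, so dim ker(A − (4)·I) = n − 3 = 2

Summary:
  λ = 4: algebraic multiplicity = 5, geometric multiplicity = 2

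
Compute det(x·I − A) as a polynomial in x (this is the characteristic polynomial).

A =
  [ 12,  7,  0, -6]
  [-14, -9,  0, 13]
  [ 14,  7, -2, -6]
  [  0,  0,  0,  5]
x^4 - 6*x^3 - 11*x^2 + 60*x + 100

Expanding det(x·I − A) (e.g. by cofactor expansion or by noting that A is similar to its Jordan form J, which has the same characteristic polynomial as A) gives
  χ_A(x) = x^4 - 6*x^3 - 11*x^2 + 60*x + 100
which factors as (x - 5)^2*(x + 2)^2. The eigenvalues (with algebraic multiplicities) are λ = -2 with multiplicity 2, λ = 5 with multiplicity 2.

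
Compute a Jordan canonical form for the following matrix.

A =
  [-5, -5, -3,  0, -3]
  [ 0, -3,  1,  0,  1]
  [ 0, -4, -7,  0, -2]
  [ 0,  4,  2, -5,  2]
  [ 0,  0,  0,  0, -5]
J_3(-5) ⊕ J_1(-5) ⊕ J_1(-5)

The characteristic polynomial is
  det(x·I − A) = x^5 + 25*x^4 + 250*x^3 + 1250*x^2 + 3125*x + 3125 = (x + 5)^5

Eigenvalues and multiplicities (the geometric multiplicity of λ is n − rank(A − λI), which equals the number of Jordan blocks for λ):
  λ = -5: algebraic multiplicity = 5, geometric multiplicity = 3

Determining the block sizes for each eigenvalue:
  λ = -5: with am = 5 and gm = 3, the partition is not yet determined (e.g. several partitions of 5 into 3 parts exist). Let N = A − (-5)·I. Computing rank(N^1) = 2, rank(N^2) = 1, rank(N^3) = 0; the number of blocks of size ≥ j is rank(N^{j−1}) − rank(N^j), giving [3, 1, 1]. So we have 1 block(s) of size 3, 2 block(s) of size 1 → block sizes [3, 1, 1]

Assembling the blocks gives a Jordan form
J =
  [-5,  1,  0,  0,  0]
  [ 0, -5,  1,  0,  0]
  [ 0,  0, -5,  0,  0]
  [ 0,  0,  0, -5,  0]
  [ 0,  0,  0,  0, -5]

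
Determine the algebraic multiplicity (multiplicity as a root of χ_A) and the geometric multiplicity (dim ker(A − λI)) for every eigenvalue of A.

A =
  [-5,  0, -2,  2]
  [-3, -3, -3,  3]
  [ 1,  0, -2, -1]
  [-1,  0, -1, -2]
λ = -3: alg = 4, geom = 3

Step 1 — factor the characteristic polynomial to read off the algebraic multiplicities:
  χ_A(x) = (x + 3)^4

Step 2 — compute geometric multiplicities via the rank-nullity identity g(λ) = n − rank(A − λI):
  rank(A − (-3)·I) = 1, so dim ker(A − (-3)·I) = n − 1 = 3

Summary:
  λ = -3: algebraic multiplicity = 4, geometric multiplicity = 3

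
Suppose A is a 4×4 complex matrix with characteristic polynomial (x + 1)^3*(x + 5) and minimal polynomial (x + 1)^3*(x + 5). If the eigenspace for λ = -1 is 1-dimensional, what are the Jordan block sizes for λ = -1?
Block sizes for λ = -1: [3]

Step 1 — from the characteristic polynomial, algebraic multiplicity of λ = -1 is 3. From dim ker(A − (-1)·I) = 1, there are exactly 1 Jordan blocks for λ = -1.
Step 2 — from the minimal polynomial, the factor (x + 1)^3 tells us the largest block for λ = -1 has size 3.
Step 3 — with total size 3, 1 blocks, and largest block 3, the block sizes (in nonincreasing order) are [3].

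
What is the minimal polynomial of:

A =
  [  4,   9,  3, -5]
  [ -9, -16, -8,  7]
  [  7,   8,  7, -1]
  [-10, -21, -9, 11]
x^4 - 6*x^3 + 9*x^2

The characteristic polynomial is χ_A(x) = x^2*(x - 3)^2, so the eigenvalues are known. The minimal polynomial is
  m_A(x) = Π_λ (x − λ)^{k_λ}
where k_λ is the size of the *largest* Jordan block for λ (equivalently, the smallest k with (A − λI)^k v = 0 for every generalised eigenvector v of λ).

  λ = 0: largest Jordan block has size 2, contributing (x − 0)^2
  λ = 3: largest Jordan block has size 2, contributing (x − 3)^2

So m_A(x) = x^2*(x - 3)^2 = x^4 - 6*x^3 + 9*x^2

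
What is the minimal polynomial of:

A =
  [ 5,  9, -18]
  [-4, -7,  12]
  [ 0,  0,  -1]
x^2 + 2*x + 1

The characteristic polynomial is χ_A(x) = (x + 1)^3, so the eigenvalues are known. The minimal polynomial is
  m_A(x) = Π_λ (x − λ)^{k_λ}
where k_λ is the size of the *largest* Jordan block for λ (equivalently, the smallest k with (A − λI)^k v = 0 for every generalised eigenvector v of λ).

  λ = -1: largest Jordan block has size 2, contributing (x + 1)^2

So m_A(x) = (x + 1)^2 = x^2 + 2*x + 1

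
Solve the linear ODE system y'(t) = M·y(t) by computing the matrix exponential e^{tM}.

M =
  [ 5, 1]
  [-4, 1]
e^{tM} =
  [2*t*exp(3*t) + exp(3*t), t*exp(3*t)]
  [-4*t*exp(3*t), -2*t*exp(3*t) + exp(3*t)]

Strategy: write M = P · J · P⁻¹ where J is a Jordan canonical form, so e^{tM} = P · e^{tJ} · P⁻¹, and e^{tJ} can be computed block-by-block.

M has Jordan form
J =
  [3, 1]
  [0, 3]
(up to reordering of blocks).

Per-block formulas:
  For a 2×2 Jordan block J_2(3): exp(t · J_2(3)) = e^(3t)·(I + t·N), where N is the 2×2 nilpotent shift.

After assembling e^{tJ} and conjugating by P, we get:

e^{tM} =
  [2*t*exp(3*t) + exp(3*t), t*exp(3*t)]
  [-4*t*exp(3*t), -2*t*exp(3*t) + exp(3*t)]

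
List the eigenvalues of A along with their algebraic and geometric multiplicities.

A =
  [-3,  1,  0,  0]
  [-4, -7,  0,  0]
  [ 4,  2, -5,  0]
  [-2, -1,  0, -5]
λ = -5: alg = 4, geom = 3

Step 1 — factor the characteristic polynomial to read off the algebraic multiplicities:
  χ_A(x) = (x + 5)^4

Step 2 — compute geometric multiplicities via the rank-nullity identity g(λ) = n − rank(A − λI):
  rank(A − (-5)·I) = 1, so dim ker(A − (-5)·I) = n − 1 = 3

Summary:
  λ = -5: algebraic multiplicity = 4, geometric multiplicity = 3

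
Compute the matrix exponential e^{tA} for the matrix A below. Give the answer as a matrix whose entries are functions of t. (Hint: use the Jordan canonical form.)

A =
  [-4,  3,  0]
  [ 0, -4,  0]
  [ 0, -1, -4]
e^{tA} =
  [exp(-4*t), 3*t*exp(-4*t), 0]
  [0, exp(-4*t), 0]
  [0, -t*exp(-4*t), exp(-4*t)]

Strategy: write A = P · J · P⁻¹ where J is a Jordan canonical form, so e^{tA} = P · e^{tJ} · P⁻¹, and e^{tJ} can be computed block-by-block.

A has Jordan form
J =
  [-4,  1,  0]
  [ 0, -4,  0]
  [ 0,  0, -4]
(up to reordering of blocks).

Per-block formulas:
  For a 2×2 Jordan block J_2(-4): exp(t · J_2(-4)) = e^(-4t)·(I + t·N), where N is the 2×2 nilpotent shift.
  For a 1×1 block at λ = -4: exp(t · [-4]) = [e^(-4t)].

After assembling e^{tJ} and conjugating by P, we get:

e^{tA} =
  [exp(-4*t), 3*t*exp(-4*t), 0]
  [0, exp(-4*t), 0]
  [0, -t*exp(-4*t), exp(-4*t)]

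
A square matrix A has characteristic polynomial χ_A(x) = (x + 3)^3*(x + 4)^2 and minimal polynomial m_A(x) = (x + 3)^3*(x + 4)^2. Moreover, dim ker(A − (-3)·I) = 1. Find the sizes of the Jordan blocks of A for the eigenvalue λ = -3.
Block sizes for λ = -3: [3]

Step 1 — from the characteristic polynomial, algebraic multiplicity of λ = -3 is 3. From dim ker(A − (-3)·I) = 1, there are exactly 1 Jordan blocks for λ = -3.
Step 2 — from the minimal polynomial, the factor (x + 3)^3 tells us the largest block for λ = -3 has size 3.
Step 3 — with total size 3, 1 blocks, and largest block 3, the block sizes (in nonincreasing order) are [3].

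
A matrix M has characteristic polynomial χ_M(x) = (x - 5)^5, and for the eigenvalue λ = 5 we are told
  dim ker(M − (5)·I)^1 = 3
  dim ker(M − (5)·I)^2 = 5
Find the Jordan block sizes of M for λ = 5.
Block sizes for λ = 5: [2, 2, 1]

From the dimensions of kernels of powers, the number of Jordan blocks of size at least j is d_j − d_{j−1} where d_j = dim ker(N^j) (with d_0 = 0). Computing the differences gives [3, 2].
The number of blocks of size exactly k is (#blocks of size ≥ k) − (#blocks of size ≥ k + 1), so the partition is: 1 block(s) of size 1, 2 block(s) of size 2.
In nonincreasing order the block sizes are [2, 2, 1].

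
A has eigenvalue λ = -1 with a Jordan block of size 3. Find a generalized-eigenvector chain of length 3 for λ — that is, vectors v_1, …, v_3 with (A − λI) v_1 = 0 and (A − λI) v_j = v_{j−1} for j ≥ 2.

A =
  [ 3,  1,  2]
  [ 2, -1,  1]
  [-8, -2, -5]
A Jordan chain for λ = -1 of length 3:
v_1 = (2, 0, -4)ᵀ
v_2 = (4, 2, -8)ᵀ
v_3 = (1, 0, 0)ᵀ

Let N = A − (-1)·I. We want v_3 with N^3 v_3 = 0 but N^2 v_3 ≠ 0; then v_{j-1} := N · v_j for j = 3, …, 2.

Pick v_3 = (1, 0, 0)ᵀ.
Then v_2 = N · v_3 = (4, 2, -8)ᵀ.
Then v_1 = N · v_2 = (2, 0, -4)ᵀ.

Sanity check: (A − (-1)·I) v_1 = (0, 0, 0)ᵀ = 0. ✓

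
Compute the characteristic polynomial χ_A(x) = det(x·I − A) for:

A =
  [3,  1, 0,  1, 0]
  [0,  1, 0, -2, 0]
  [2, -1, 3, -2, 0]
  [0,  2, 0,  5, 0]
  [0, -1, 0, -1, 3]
x^5 - 15*x^4 + 90*x^3 - 270*x^2 + 405*x - 243

Expanding det(x·I − A) (e.g. by cofactor expansion or by noting that A is similar to its Jordan form J, which has the same characteristic polynomial as A) gives
  χ_A(x) = x^5 - 15*x^4 + 90*x^3 - 270*x^2 + 405*x - 243
which factors as (x - 3)^5. The eigenvalues (with algebraic multiplicities) are λ = 3 with multiplicity 5.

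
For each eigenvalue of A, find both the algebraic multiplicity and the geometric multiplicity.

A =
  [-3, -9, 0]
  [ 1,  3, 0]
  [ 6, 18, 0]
λ = 0: alg = 3, geom = 2

Step 1 — factor the characteristic polynomial to read off the algebraic multiplicities:
  χ_A(x) = x^3

Step 2 — compute geometric multiplicities via the rank-nullity identity g(λ) = n − rank(A − λI):
  rank(A − (0)·I) = 1, so dim ker(A − (0)·I) = n − 1 = 2

Summary:
  λ = 0: algebraic multiplicity = 3, geometric multiplicity = 2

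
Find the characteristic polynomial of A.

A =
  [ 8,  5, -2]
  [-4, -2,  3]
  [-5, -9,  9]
x^3 - 15*x^2 + 75*x - 125

Expanding det(x·I − A) (e.g. by cofactor expansion or by noting that A is similar to its Jordan form J, which has the same characteristic polynomial as A) gives
  χ_A(x) = x^3 - 15*x^2 + 75*x - 125
which factors as (x - 5)^3. The eigenvalues (with algebraic multiplicities) are λ = 5 with multiplicity 3.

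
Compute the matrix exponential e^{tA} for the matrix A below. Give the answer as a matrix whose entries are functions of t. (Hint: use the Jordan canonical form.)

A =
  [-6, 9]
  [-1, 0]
e^{tA} =
  [-3*t*exp(-3*t) + exp(-3*t), 9*t*exp(-3*t)]
  [-t*exp(-3*t), 3*t*exp(-3*t) + exp(-3*t)]

Strategy: write A = P · J · P⁻¹ where J is a Jordan canonical form, so e^{tA} = P · e^{tJ} · P⁻¹, and e^{tJ} can be computed block-by-block.

A has Jordan form
J =
  [-3,  1]
  [ 0, -3]
(up to reordering of blocks).

Per-block formulas:
  For a 2×2 Jordan block J_2(-3): exp(t · J_2(-3)) = e^(-3t)·(I + t·N), where N is the 2×2 nilpotent shift.

After assembling e^{tJ} and conjugating by P, we get:

e^{tA} =
  [-3*t*exp(-3*t) + exp(-3*t), 9*t*exp(-3*t)]
  [-t*exp(-3*t), 3*t*exp(-3*t) + exp(-3*t)]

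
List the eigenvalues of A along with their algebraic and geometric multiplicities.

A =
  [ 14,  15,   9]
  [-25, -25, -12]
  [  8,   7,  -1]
λ = -4: alg = 3, geom = 1

Step 1 — factor the characteristic polynomial to read off the algebraic multiplicities:
  χ_A(x) = (x + 4)^3

Step 2 — compute geometric multiplicities via the rank-nullity identity g(λ) = n − rank(A − λI):
  rank(A − (-4)·I) = 2, so dim ker(A − (-4)·I) = n − 2 = 1

Summary:
  λ = -4: algebraic multiplicity = 3, geometric multiplicity = 1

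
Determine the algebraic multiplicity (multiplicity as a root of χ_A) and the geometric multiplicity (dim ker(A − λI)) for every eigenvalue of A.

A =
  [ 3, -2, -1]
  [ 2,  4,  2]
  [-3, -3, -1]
λ = 2: alg = 3, geom = 1

Step 1 — factor the characteristic polynomial to read off the algebraic multiplicities:
  χ_A(x) = (x - 2)^3

Step 2 — compute geometric multiplicities via the rank-nullity identity g(λ) = n − rank(A − λI):
  rank(A − (2)·I) = 2, so dim ker(A − (2)·I) = n − 2 = 1

Summary:
  λ = 2: algebraic multiplicity = 3, geometric multiplicity = 1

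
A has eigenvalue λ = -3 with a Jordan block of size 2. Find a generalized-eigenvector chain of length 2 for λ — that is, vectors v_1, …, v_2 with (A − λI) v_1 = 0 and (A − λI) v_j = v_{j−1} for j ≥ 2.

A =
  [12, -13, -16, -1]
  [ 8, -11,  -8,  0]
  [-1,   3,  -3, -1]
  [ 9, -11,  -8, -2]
A Jordan chain for λ = -3 of length 2:
v_1 = (2, 0, 2, -2)ᵀ
v_2 = (1, 1, 0, 0)ᵀ

Let N = A − (-3)·I. We want v_2 with N^2 v_2 = 0 but N^1 v_2 ≠ 0; then v_{j-1} := N · v_j for j = 2, …, 2.

Pick v_2 = (1, 1, 0, 0)ᵀ.
Then v_1 = N · v_2 = (2, 0, 2, -2)ᵀ.

Sanity check: (A − (-3)·I) v_1 = (0, 0, 0, 0)ᵀ = 0. ✓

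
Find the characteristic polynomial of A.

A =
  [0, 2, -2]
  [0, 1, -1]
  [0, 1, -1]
x^3

Expanding det(x·I − A) (e.g. by cofactor expansion or by noting that A is similar to its Jordan form J, which has the same characteristic polynomial as A) gives
  χ_A(x) = x^3
which factors as x^3. The eigenvalues (with algebraic multiplicities) are λ = 0 with multiplicity 3.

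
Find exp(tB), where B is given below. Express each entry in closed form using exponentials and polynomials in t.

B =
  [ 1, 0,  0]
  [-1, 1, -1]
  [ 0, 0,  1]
e^{tB} =
  [exp(t), 0, 0]
  [-t*exp(t), exp(t), -t*exp(t)]
  [0, 0, exp(t)]

Strategy: write B = P · J · P⁻¹ where J is a Jordan canonical form, so e^{tB} = P · e^{tJ} · P⁻¹, and e^{tJ} can be computed block-by-block.

B has Jordan form
J =
  [1, 1, 0]
  [0, 1, 0]
  [0, 0, 1]
(up to reordering of blocks).

Per-block formulas:
  For a 1×1 block at λ = 1: exp(t · [1]) = [e^(1t)].
  For a 2×2 Jordan block J_2(1): exp(t · J_2(1)) = e^(1t)·(I + t·N), where N is the 2×2 nilpotent shift.

After assembling e^{tJ} and conjugating by P, we get:

e^{tB} =
  [exp(t), 0, 0]
  [-t*exp(t), exp(t), -t*exp(t)]
  [0, 0, exp(t)]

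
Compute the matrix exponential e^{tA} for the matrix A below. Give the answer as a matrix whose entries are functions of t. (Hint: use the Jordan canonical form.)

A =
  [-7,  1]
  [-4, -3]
e^{tA} =
  [-2*t*exp(-5*t) + exp(-5*t), t*exp(-5*t)]
  [-4*t*exp(-5*t), 2*t*exp(-5*t) + exp(-5*t)]

Strategy: write A = P · J · P⁻¹ where J is a Jordan canonical form, so e^{tA} = P · e^{tJ} · P⁻¹, and e^{tJ} can be computed block-by-block.

A has Jordan form
J =
  [-5,  1]
  [ 0, -5]
(up to reordering of blocks).

Per-block formulas:
  For a 2×2 Jordan block J_2(-5): exp(t · J_2(-5)) = e^(-5t)·(I + t·N), where N is the 2×2 nilpotent shift.

After assembling e^{tJ} and conjugating by P, we get:

e^{tA} =
  [-2*t*exp(-5*t) + exp(-5*t), t*exp(-5*t)]
  [-4*t*exp(-5*t), 2*t*exp(-5*t) + exp(-5*t)]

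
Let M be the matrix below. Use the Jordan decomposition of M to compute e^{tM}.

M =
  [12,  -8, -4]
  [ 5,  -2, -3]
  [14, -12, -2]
e^{tM} =
  [3*exp(4*t) - 2, 2 - 2*exp(4*t), 1 - exp(4*t)]
  [-3*t*exp(4*t) + 2*exp(4*t) - 2, 2*t*exp(4*t) - exp(4*t) + 2, t*exp(4*t) - exp(4*t) + 1]
  [6*t*exp(4*t) + 2*exp(4*t) - 2, -4*t*exp(4*t) - 2*exp(4*t) + 2, -2*t*exp(4*t) + 1]

Strategy: write M = P · J · P⁻¹ where J is a Jordan canonical form, so e^{tM} = P · e^{tJ} · P⁻¹, and e^{tJ} can be computed block-by-block.

M has Jordan form
J =
  [0, 0, 0]
  [0, 4, 1]
  [0, 0, 4]
(up to reordering of blocks).

Per-block formulas:
  For a 1×1 block at λ = 0: exp(t · [0]) = [e^(0t)].
  For a 2×2 Jordan block J_2(4): exp(t · J_2(4)) = e^(4t)·(I + t·N), where N is the 2×2 nilpotent shift.

After assembling e^{tJ} and conjugating by P, we get:

e^{tM} =
  [3*exp(4*t) - 2, 2 - 2*exp(4*t), 1 - exp(4*t)]
  [-3*t*exp(4*t) + 2*exp(4*t) - 2, 2*t*exp(4*t) - exp(4*t) + 2, t*exp(4*t) - exp(4*t) + 1]
  [6*t*exp(4*t) + 2*exp(4*t) - 2, -4*t*exp(4*t) - 2*exp(4*t) + 2, -2*t*exp(4*t) + 1]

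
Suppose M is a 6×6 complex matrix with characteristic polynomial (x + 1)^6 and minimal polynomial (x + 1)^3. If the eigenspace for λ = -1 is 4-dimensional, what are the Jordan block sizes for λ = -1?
Block sizes for λ = -1: [3, 1, 1, 1]

Step 1 — from the characteristic polynomial, algebraic multiplicity of λ = -1 is 6. From dim ker(M − (-1)·I) = 4, there are exactly 4 Jordan blocks for λ = -1.
Step 2 — from the minimal polynomial, the factor (x + 1)^3 tells us the largest block for λ = -1 has size 3.
Step 3 — with total size 6, 4 blocks, and largest block 3, the block sizes (in nonincreasing order) are [3, 1, 1, 1].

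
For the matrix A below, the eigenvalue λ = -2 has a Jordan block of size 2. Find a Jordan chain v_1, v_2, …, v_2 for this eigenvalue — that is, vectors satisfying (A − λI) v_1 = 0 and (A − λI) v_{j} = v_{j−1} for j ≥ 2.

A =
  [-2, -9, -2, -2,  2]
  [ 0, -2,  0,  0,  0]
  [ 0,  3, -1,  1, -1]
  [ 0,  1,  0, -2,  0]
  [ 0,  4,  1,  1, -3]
A Jordan chain for λ = -2 of length 2:
v_1 = (-9, 0, 3, 1, 4)ᵀ
v_2 = (0, 1, 0, 0, 0)ᵀ

Let N = A − (-2)·I. We want v_2 with N^2 v_2 = 0 but N^1 v_2 ≠ 0; then v_{j-1} := N · v_j for j = 2, …, 2.

Pick v_2 = (0, 1, 0, 0, 0)ᵀ.
Then v_1 = N · v_2 = (-9, 0, 3, 1, 4)ᵀ.

Sanity check: (A − (-2)·I) v_1 = (0, 0, 0, 0, 0)ᵀ = 0. ✓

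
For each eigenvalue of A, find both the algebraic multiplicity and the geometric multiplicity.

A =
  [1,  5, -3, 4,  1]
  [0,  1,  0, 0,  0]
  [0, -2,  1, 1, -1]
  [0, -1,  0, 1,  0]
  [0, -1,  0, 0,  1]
λ = 1: alg = 5, geom = 2

Step 1 — factor the characteristic polynomial to read off the algebraic multiplicities:
  χ_A(x) = (x - 1)^5

Step 2 — compute geometric multiplicities via the rank-nullity identity g(λ) = n − rank(A − λI):
  rank(A − (1)·I) = 3, so dim ker(A − (1)·I) = n − 3 = 2

Summary:
  λ = 1: algebraic multiplicity = 5, geometric multiplicity = 2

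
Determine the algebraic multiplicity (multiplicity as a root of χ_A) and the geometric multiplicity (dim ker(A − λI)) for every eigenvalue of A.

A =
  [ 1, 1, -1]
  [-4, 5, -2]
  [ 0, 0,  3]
λ = 3: alg = 3, geom = 2

Step 1 — factor the characteristic polynomial to read off the algebraic multiplicities:
  χ_A(x) = (x - 3)^3

Step 2 — compute geometric multiplicities via the rank-nullity identity g(λ) = n − rank(A − λI):
  rank(A − (3)·I) = 1, so dim ker(A − (3)·I) = n − 1 = 2

Summary:
  λ = 3: algebraic multiplicity = 3, geometric multiplicity = 2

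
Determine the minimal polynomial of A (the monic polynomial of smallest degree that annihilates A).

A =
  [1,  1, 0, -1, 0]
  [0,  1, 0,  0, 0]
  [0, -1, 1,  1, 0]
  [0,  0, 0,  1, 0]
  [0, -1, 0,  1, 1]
x^2 - 2*x + 1

The characteristic polynomial is χ_A(x) = (x - 1)^5, so the eigenvalues are known. The minimal polynomial is
  m_A(x) = Π_λ (x − λ)^{k_λ}
where k_λ is the size of the *largest* Jordan block for λ (equivalently, the smallest k with (A − λI)^k v = 0 for every generalised eigenvector v of λ).

  λ = 1: largest Jordan block has size 2, contributing (x − 1)^2

So m_A(x) = (x - 1)^2 = x^2 - 2*x + 1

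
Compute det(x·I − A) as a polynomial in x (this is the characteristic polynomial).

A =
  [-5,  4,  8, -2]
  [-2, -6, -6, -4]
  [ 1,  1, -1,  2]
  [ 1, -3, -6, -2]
x^4 + 14*x^3 + 73*x^2 + 168*x + 144

Expanding det(x·I − A) (e.g. by cofactor expansion or by noting that A is similar to its Jordan form J, which has the same characteristic polynomial as A) gives
  χ_A(x) = x^4 + 14*x^3 + 73*x^2 + 168*x + 144
which factors as (x + 3)^2*(x + 4)^2. The eigenvalues (with algebraic multiplicities) are λ = -4 with multiplicity 2, λ = -3 with multiplicity 2.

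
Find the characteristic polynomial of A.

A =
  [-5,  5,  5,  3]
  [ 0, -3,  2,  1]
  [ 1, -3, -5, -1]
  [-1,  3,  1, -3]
x^4 + 16*x^3 + 96*x^2 + 256*x + 256

Expanding det(x·I − A) (e.g. by cofactor expansion or by noting that A is similar to its Jordan form J, which has the same characteristic polynomial as A) gives
  χ_A(x) = x^4 + 16*x^3 + 96*x^2 + 256*x + 256
which factors as (x + 4)^4. The eigenvalues (with algebraic multiplicities) are λ = -4 with multiplicity 4.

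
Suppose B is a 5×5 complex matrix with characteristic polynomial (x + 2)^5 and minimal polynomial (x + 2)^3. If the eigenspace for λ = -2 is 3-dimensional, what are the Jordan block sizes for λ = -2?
Block sizes for λ = -2: [3, 1, 1]

Step 1 — from the characteristic polynomial, algebraic multiplicity of λ = -2 is 5. From dim ker(B − (-2)·I) = 3, there are exactly 3 Jordan blocks for λ = -2.
Step 2 — from the minimal polynomial, the factor (x + 2)^3 tells us the largest block for λ = -2 has size 3.
Step 3 — with total size 5, 3 blocks, and largest block 3, the block sizes (in nonincreasing order) are [3, 1, 1].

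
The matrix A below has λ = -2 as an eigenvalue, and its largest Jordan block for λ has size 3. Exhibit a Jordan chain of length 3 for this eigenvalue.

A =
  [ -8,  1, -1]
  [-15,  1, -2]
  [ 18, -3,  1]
A Jordan chain for λ = -2 of length 3:
v_1 = (3, 9, -9)ᵀ
v_2 = (-6, -15, 18)ᵀ
v_3 = (1, 0, 0)ᵀ

Let N = A − (-2)·I. We want v_3 with N^3 v_3 = 0 but N^2 v_3 ≠ 0; then v_{j-1} := N · v_j for j = 3, …, 2.

Pick v_3 = (1, 0, 0)ᵀ.
Then v_2 = N · v_3 = (-6, -15, 18)ᵀ.
Then v_1 = N · v_2 = (3, 9, -9)ᵀ.

Sanity check: (A − (-2)·I) v_1 = (0, 0, 0)ᵀ = 0. ✓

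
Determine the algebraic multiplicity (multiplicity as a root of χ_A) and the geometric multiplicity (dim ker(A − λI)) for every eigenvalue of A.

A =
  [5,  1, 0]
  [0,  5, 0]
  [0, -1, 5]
λ = 5: alg = 3, geom = 2

Step 1 — factor the characteristic polynomial to read off the algebraic multiplicities:
  χ_A(x) = (x - 5)^3

Step 2 — compute geometric multiplicities via the rank-nullity identity g(λ) = n − rank(A − λI):
  rank(A − (5)·I) = 1, so dim ker(A − (5)·I) = n − 1 = 2

Summary:
  λ = 5: algebraic multiplicity = 3, geometric multiplicity = 2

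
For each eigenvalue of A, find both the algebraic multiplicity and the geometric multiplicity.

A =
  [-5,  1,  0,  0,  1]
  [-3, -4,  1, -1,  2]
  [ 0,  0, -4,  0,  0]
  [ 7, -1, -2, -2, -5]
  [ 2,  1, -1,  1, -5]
λ = -4: alg = 5, geom = 3

Step 1 — factor the characteristic polynomial to read off the algebraic multiplicities:
  χ_A(x) = (x + 4)^5

Step 2 — compute geometric multiplicities via the rank-nullity identity g(λ) = n − rank(A − λI):
  rank(A − (-4)·I) = 2, so dim ker(A − (-4)·I) = n − 2 = 3

Summary:
  λ = -4: algebraic multiplicity = 5, geometric multiplicity = 3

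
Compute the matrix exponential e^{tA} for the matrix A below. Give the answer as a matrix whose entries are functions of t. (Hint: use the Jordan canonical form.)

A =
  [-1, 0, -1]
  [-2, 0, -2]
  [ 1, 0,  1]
e^{tA} =
  [1 - t, 0, -t]
  [-2*t, 1, -2*t]
  [t, 0, t + 1]

Strategy: write A = P · J · P⁻¹ where J is a Jordan canonical form, so e^{tA} = P · e^{tJ} · P⁻¹, and e^{tJ} can be computed block-by-block.

A has Jordan form
J =
  [0, 1, 0]
  [0, 0, 0]
  [0, 0, 0]
(up to reordering of blocks).

Per-block formulas:
  For a 1×1 block at λ = 0: exp(t · [0]) = [e^(0t)].
  For a 2×2 Jordan block J_2(0): exp(t · J_2(0)) = e^(0t)·(I + t·N), where N is the 2×2 nilpotent shift.

After assembling e^{tJ} and conjugating by P, we get:

e^{tA} =
  [1 - t, 0, -t]
  [-2*t, 1, -2*t]
  [t, 0, t + 1]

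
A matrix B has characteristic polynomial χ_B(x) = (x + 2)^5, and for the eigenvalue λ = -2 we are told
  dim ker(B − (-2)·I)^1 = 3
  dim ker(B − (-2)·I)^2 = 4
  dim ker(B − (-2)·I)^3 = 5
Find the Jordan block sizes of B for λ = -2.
Block sizes for λ = -2: [3, 1, 1]

From the dimensions of kernels of powers, the number of Jordan blocks of size at least j is d_j − d_{j−1} where d_j = dim ker(N^j) (with d_0 = 0). Computing the differences gives [3, 1, 1].
The number of blocks of size exactly k is (#blocks of size ≥ k) − (#blocks of size ≥ k + 1), so the partition is: 2 block(s) of size 1, 1 block(s) of size 3.
In nonincreasing order the block sizes are [3, 1, 1].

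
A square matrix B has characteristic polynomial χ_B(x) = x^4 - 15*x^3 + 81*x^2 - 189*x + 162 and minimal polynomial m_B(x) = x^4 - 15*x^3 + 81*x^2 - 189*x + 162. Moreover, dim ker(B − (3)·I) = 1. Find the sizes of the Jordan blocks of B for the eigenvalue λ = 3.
Block sizes for λ = 3: [3]

Step 1 — from the characteristic polynomial, algebraic multiplicity of λ = 3 is 3. From dim ker(B − (3)·I) = 1, there are exactly 1 Jordan blocks for λ = 3.
Step 2 — from the minimal polynomial, the factor (x − 3)^3 tells us the largest block for λ = 3 has size 3.
Step 3 — with total size 3, 1 blocks, and largest block 3, the block sizes (in nonincreasing order) are [3].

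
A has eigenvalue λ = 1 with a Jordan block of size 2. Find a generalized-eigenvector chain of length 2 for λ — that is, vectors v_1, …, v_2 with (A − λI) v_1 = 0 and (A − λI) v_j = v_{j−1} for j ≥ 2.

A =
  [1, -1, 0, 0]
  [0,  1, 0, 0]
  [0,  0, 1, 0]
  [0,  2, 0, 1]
A Jordan chain for λ = 1 of length 2:
v_1 = (-1, 0, 0, 2)ᵀ
v_2 = (0, 1, 0, 0)ᵀ

Let N = A − (1)·I. We want v_2 with N^2 v_2 = 0 but N^1 v_2 ≠ 0; then v_{j-1} := N · v_j for j = 2, …, 2.

Pick v_2 = (0, 1, 0, 0)ᵀ.
Then v_1 = N · v_2 = (-1, 0, 0, 2)ᵀ.

Sanity check: (A − (1)·I) v_1 = (0, 0, 0, 0)ᵀ = 0. ✓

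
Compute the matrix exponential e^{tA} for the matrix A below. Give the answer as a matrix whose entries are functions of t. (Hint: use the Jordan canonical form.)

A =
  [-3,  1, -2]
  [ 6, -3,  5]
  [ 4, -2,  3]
e^{tA} =
  [t^2*exp(-t) - 2*t*exp(-t) + exp(-t), t*exp(-t), t^2*exp(-t)/2 - 2*t*exp(-t)]
  [-2*t^2*exp(-t) + 6*t*exp(-t), -2*t*exp(-t) + exp(-t), -t^2*exp(-t) + 5*t*exp(-t)]
  [-2*t^2*exp(-t) + 4*t*exp(-t), -2*t*exp(-t), -t^2*exp(-t) + 4*t*exp(-t) + exp(-t)]

Strategy: write A = P · J · P⁻¹ where J is a Jordan canonical form, so e^{tA} = P · e^{tJ} · P⁻¹, and e^{tJ} can be computed block-by-block.

A has Jordan form
J =
  [-1,  1,  0]
  [ 0, -1,  1]
  [ 0,  0, -1]
(up to reordering of blocks).

Per-block formulas:
  For a 3×3 Jordan block J_3(-1): exp(t · J_3(-1)) = e^(-1t)·(I + t·N + (t^2/2)·N^2), where N is the 3×3 nilpotent shift.

After assembling e^{tJ} and conjugating by P, we get:

e^{tA} =
  [t^2*exp(-t) - 2*t*exp(-t) + exp(-t), t*exp(-t), t^2*exp(-t)/2 - 2*t*exp(-t)]
  [-2*t^2*exp(-t) + 6*t*exp(-t), -2*t*exp(-t) + exp(-t), -t^2*exp(-t) + 5*t*exp(-t)]
  [-2*t^2*exp(-t) + 4*t*exp(-t), -2*t*exp(-t), -t^2*exp(-t) + 4*t*exp(-t) + exp(-t)]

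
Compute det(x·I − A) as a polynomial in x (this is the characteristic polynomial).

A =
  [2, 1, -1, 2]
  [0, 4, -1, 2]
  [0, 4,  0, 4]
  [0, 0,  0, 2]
x^4 - 8*x^3 + 24*x^2 - 32*x + 16

Expanding det(x·I − A) (e.g. by cofactor expansion or by noting that A is similar to its Jordan form J, which has the same characteristic polynomial as A) gives
  χ_A(x) = x^4 - 8*x^3 + 24*x^2 - 32*x + 16
which factors as (x - 2)^4. The eigenvalues (with algebraic multiplicities) are λ = 2 with multiplicity 4.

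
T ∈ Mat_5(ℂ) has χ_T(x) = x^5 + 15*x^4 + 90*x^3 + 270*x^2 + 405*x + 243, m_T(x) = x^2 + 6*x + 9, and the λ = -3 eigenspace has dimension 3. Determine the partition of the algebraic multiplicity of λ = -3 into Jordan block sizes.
Block sizes for λ = -3: [2, 2, 1]

Step 1 — from the characteristic polynomial, algebraic multiplicity of λ = -3 is 5. From dim ker(T − (-3)·I) = 3, there are exactly 3 Jordan blocks for λ = -3.
Step 2 — from the minimal polynomial, the factor (x + 3)^2 tells us the largest block for λ = -3 has size 2.
Step 3 — with total size 5, 3 blocks, and largest block 2, the block sizes (in nonincreasing order) are [2, 2, 1].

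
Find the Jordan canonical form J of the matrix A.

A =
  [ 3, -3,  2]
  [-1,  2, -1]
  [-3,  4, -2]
J_3(1)

The characteristic polynomial is
  det(x·I − A) = x^3 - 3*x^2 + 3*x - 1 = (x - 1)^3

Eigenvalues and multiplicities (the geometric multiplicity of λ is n − rank(A − λI), which equals the number of Jordan blocks for λ):
  λ = 1: algebraic multiplicity = 3, geometric multiplicity = 1

Determining the block sizes for each eigenvalue:
  λ = 1: one block (gm = 1), so the single block has size am = 3 → block sizes [3]

Assembling the blocks gives a Jordan form
J =
  [1, 1, 0]
  [0, 1, 1]
  [0, 0, 1]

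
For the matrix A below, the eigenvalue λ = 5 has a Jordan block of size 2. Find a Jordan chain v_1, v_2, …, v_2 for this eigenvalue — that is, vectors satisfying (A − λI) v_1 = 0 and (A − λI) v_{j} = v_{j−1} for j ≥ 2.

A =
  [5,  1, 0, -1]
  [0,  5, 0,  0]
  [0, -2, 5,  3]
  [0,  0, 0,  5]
A Jordan chain for λ = 5 of length 2:
v_1 = (1, 0, -2, 0)ᵀ
v_2 = (0, 1, 0, 0)ᵀ

Let N = A − (5)·I. We want v_2 with N^2 v_2 = 0 but N^1 v_2 ≠ 0; then v_{j-1} := N · v_j for j = 2, …, 2.

Pick v_2 = (0, 1, 0, 0)ᵀ.
Then v_1 = N · v_2 = (1, 0, -2, 0)ᵀ.

Sanity check: (A − (5)·I) v_1 = (0, 0, 0, 0)ᵀ = 0. ✓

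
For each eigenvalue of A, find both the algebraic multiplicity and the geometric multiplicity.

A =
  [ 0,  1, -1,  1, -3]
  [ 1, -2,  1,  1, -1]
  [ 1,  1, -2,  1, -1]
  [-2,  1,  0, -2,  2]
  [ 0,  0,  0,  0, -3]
λ = -3: alg = 2, geom = 2; λ = -1: alg = 3, geom = 1

Step 1 — factor the characteristic polynomial to read off the algebraic multiplicities:
  χ_A(x) = (x + 1)^3*(x + 3)^2

Step 2 — compute geometric multiplicities via the rank-nullity identity g(λ) = n − rank(A − λI):
  rank(A − (-3)·I) = 3, so dim ker(A − (-3)·I) = n − 3 = 2
  rank(A − (-1)·I) = 4, so dim ker(A − (-1)·I) = n − 4 = 1

Summary:
  λ = -3: algebraic multiplicity = 2, geometric multiplicity = 2
  λ = -1: algebraic multiplicity = 3, geometric multiplicity = 1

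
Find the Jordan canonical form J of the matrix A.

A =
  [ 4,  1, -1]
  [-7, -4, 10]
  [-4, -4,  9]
J_3(3)

The characteristic polynomial is
  det(x·I − A) = x^3 - 9*x^2 + 27*x - 27 = (x - 3)^3

Eigenvalues and multiplicities (the geometric multiplicity of λ is n − rank(A − λI), which equals the number of Jordan blocks for λ):
  λ = 3: algebraic multiplicity = 3, geometric multiplicity = 1

Determining the block sizes for each eigenvalue:
  λ = 3: one block (gm = 1), so the single block has size am = 3 → block sizes [3]

Assembling the blocks gives a Jordan form
J =
  [3, 1, 0]
  [0, 3, 1]
  [0, 0, 3]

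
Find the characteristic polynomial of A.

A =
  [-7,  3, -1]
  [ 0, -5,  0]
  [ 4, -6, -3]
x^3 + 15*x^2 + 75*x + 125

Expanding det(x·I − A) (e.g. by cofactor expansion or by noting that A is similar to its Jordan form J, which has the same characteristic polynomial as A) gives
  χ_A(x) = x^3 + 15*x^2 + 75*x + 125
which factors as (x + 5)^3. The eigenvalues (with algebraic multiplicities) are λ = -5 with multiplicity 3.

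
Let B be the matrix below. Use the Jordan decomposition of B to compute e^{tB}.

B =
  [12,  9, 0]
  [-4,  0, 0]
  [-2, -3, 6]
e^{tB} =
  [6*t*exp(6*t) + exp(6*t), 9*t*exp(6*t), 0]
  [-4*t*exp(6*t), -6*t*exp(6*t) + exp(6*t), 0]
  [-2*t*exp(6*t), -3*t*exp(6*t), exp(6*t)]

Strategy: write B = P · J · P⁻¹ where J is a Jordan canonical form, so e^{tB} = P · e^{tJ} · P⁻¹, and e^{tJ} can be computed block-by-block.

B has Jordan form
J =
  [6, 1, 0]
  [0, 6, 0]
  [0, 0, 6]
(up to reordering of blocks).

Per-block formulas:
  For a 1×1 block at λ = 6: exp(t · [6]) = [e^(6t)].
  For a 2×2 Jordan block J_2(6): exp(t · J_2(6)) = e^(6t)·(I + t·N), where N is the 2×2 nilpotent shift.

After assembling e^{tJ} and conjugating by P, we get:

e^{tB} =
  [6*t*exp(6*t) + exp(6*t), 9*t*exp(6*t), 0]
  [-4*t*exp(6*t), -6*t*exp(6*t) + exp(6*t), 0]
  [-2*t*exp(6*t), -3*t*exp(6*t), exp(6*t)]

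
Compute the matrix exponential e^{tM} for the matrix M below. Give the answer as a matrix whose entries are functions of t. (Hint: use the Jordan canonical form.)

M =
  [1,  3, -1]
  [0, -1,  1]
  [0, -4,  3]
e^{tM} =
  [exp(t), -t^2*exp(t) + 3*t*exp(t), t^2*exp(t)/2 - t*exp(t)]
  [0, -2*t*exp(t) + exp(t), t*exp(t)]
  [0, -4*t*exp(t), 2*t*exp(t) + exp(t)]

Strategy: write M = P · J · P⁻¹ where J is a Jordan canonical form, so e^{tM} = P · e^{tJ} · P⁻¹, and e^{tJ} can be computed block-by-block.

M has Jordan form
J =
  [1, 1, 0]
  [0, 1, 1]
  [0, 0, 1]
(up to reordering of blocks).

Per-block formulas:
  For a 3×3 Jordan block J_3(1): exp(t · J_3(1)) = e^(1t)·(I + t·N + (t^2/2)·N^2), where N is the 3×3 nilpotent shift.

After assembling e^{tJ} and conjugating by P, we get:

e^{tM} =
  [exp(t), -t^2*exp(t) + 3*t*exp(t), t^2*exp(t)/2 - t*exp(t)]
  [0, -2*t*exp(t) + exp(t), t*exp(t)]
  [0, -4*t*exp(t), 2*t*exp(t) + exp(t)]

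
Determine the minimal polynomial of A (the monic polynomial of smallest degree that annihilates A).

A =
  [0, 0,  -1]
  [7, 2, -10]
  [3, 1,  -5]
x^3 + 3*x^2 + 3*x + 1

The characteristic polynomial is χ_A(x) = (x + 1)^3, so the eigenvalues are known. The minimal polynomial is
  m_A(x) = Π_λ (x − λ)^{k_λ}
where k_λ is the size of the *largest* Jordan block for λ (equivalently, the smallest k with (A − λI)^k v = 0 for every generalised eigenvector v of λ).

  λ = -1: largest Jordan block has size 3, contributing (x + 1)^3

So m_A(x) = (x + 1)^3 = x^3 + 3*x^2 + 3*x + 1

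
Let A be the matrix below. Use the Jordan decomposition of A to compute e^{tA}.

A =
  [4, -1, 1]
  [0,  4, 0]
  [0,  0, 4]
e^{tA} =
  [exp(4*t), -t*exp(4*t), t*exp(4*t)]
  [0, exp(4*t), 0]
  [0, 0, exp(4*t)]

Strategy: write A = P · J · P⁻¹ where J is a Jordan canonical form, so e^{tA} = P · e^{tJ} · P⁻¹, and e^{tJ} can be computed block-by-block.

A has Jordan form
J =
  [4, 1, 0]
  [0, 4, 0]
  [0, 0, 4]
(up to reordering of blocks).

Per-block formulas:
  For a 1×1 block at λ = 4: exp(t · [4]) = [e^(4t)].
  For a 2×2 Jordan block J_2(4): exp(t · J_2(4)) = e^(4t)·(I + t·N), where N is the 2×2 nilpotent shift.

After assembling e^{tJ} and conjugating by P, we get:

e^{tA} =
  [exp(4*t), -t*exp(4*t), t*exp(4*t)]
  [0, exp(4*t), 0]
  [0, 0, exp(4*t)]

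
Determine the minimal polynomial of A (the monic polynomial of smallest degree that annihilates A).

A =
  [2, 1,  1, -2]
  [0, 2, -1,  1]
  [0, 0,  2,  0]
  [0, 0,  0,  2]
x^3 - 6*x^2 + 12*x - 8

The characteristic polynomial is χ_A(x) = (x - 2)^4, so the eigenvalues are known. The minimal polynomial is
  m_A(x) = Π_λ (x − λ)^{k_λ}
where k_λ is the size of the *largest* Jordan block for λ (equivalently, the smallest k with (A − λI)^k v = 0 for every generalised eigenvector v of λ).

  λ = 2: largest Jordan block has size 3, contributing (x − 2)^3

So m_A(x) = (x - 2)^3 = x^3 - 6*x^2 + 12*x - 8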